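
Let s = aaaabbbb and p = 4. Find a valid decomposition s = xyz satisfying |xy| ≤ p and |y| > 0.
x = 'a', y = 'aaa', z = 'bbbb'

For s = aaaabbbb and p = 4, one valid decomposition is:
- x = 'a' (length 1)
- y = 'aaa' (length 3)
- z = 'bbbb' (length 4)

Verification:
- xyz = 'a' + 'aaa' + 'bbbb' = aaaabbbb ✓
- |xy| = 4 ≤ 4 ✓
- |y| = 3 > 0 ✓

All pumping lemma constraints are satisfied.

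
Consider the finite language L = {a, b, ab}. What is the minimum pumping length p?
p = 3

For a finite language L, the pumping lemma holds vacuously if p > max|s| for s ∈ L.

The longest string in L = {a, b, ab} has length 2.
If p = 3, then no string s ∈ L has |s| ≥ p, so the condition is vacuously true.

The minimum pumping length is p = 3.

Why no smaller p works: for any p ≤ 2, the longest string s ∈ L has |s| = 2 ≥ p, so it would
have to be pumpable; but pumping up (i = 2, 3, ...) produces ever longer strings, which cannot all lie in the
finite language L. So the pumping property fails for every p ≤ 2.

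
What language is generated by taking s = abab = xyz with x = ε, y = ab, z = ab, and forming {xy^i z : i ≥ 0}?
{xy^i z : i ≥ 0} = {(ab)^(i+1) : i ≥ 0} = {ab, abab, ababab, ...}

With x = ε, y = ab, z = ab: Pumping 'ab' gives strings of alternating a's and b's.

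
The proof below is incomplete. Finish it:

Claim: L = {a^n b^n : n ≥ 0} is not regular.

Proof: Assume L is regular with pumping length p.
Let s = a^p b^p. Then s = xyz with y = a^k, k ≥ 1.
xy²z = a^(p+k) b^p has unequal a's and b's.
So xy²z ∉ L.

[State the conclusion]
This contradicts the pumping lemma for regular languages,
which guarantees xy^i z ∈ L for all i ≥ 0.

Since our assumption that L is regular leads to a contradiction,
we conclude that L = {a^n b^n : n ≥ 0} is NOT regular. ∎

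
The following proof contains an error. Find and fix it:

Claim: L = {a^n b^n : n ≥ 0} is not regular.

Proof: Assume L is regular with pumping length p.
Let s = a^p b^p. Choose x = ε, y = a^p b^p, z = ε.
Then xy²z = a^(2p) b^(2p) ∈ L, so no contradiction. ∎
Error: The decomposition violates |xy| ≤ p. With y = a^p b^p, |xy| = |y| = 2p > p. (The proof also miscomputes xy²z, which would be a^p b^p a^p b^p rather than a^(2p) b^(2p), and it wrongly treats one harmless decomposition as settling the matter — the prover does not get to choose the decomposition.)

Correction: The pumping lemma requires |xy| ≤ p, and the argument must handle every decomposition satisfying |xy| ≤ p, |y| ≥ 1. Since s starts with p a's, any such y consists only of a's, say y = a^k with k ≥ 1. Then xy²z = a^(p+k) b^p has unequal numbers of a's and b's, so xy²z ∉ L — the required contradiction.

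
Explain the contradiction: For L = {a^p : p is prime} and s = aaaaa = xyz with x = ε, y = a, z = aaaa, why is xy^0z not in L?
xy⁰z = aaaa ∉ L

Pumping with i = 0 replaces y = a by y⁰ = ε:
- Original: s = xyz = aaaaa; aaaaa has length 5, which is prime, so it is in L
- Pumped: xy⁰z = ε · ε · aaaa = aaaa
- aaaa has length 4 = 2 × 2, which is not prime, so it is not in L

The pumping lemma would require xy⁰z ∈ L, so this decomposition yields a contradiction.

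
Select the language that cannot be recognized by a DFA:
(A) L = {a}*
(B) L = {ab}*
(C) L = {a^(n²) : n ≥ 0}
(C) {a^(n²) : n ≥ 0}

(C) L = {a^(n²) : n ≥ 0} is NOT regular.

The pumping lemma can be used to prove this:
After pumping, length is no longer a perfect square

The other languages are regular because they can be recognized by finite automata.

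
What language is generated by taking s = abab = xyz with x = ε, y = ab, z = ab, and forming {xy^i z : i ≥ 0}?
{xy^i z : i ≥ 0} = {(ab)^(i+1) : i ≥ 0} = {ab, abab, ababab, ...}

With x = ε, y = ab, z = ab: Pumping 'ab' gives strings of alternating a's and b's.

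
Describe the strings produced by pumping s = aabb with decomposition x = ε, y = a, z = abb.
{xy^i z : i ≥ 0} = {a^(i+1) b^2 : i ≥ 0} = {abb, aabb, aaabb, ...}

With x = ε, y = a, z = abb: Starting with aabb and pumping the first 'a' (z = abb keeps the second 'a'), we get strings with i+1 a's followed by 2 b's for i = 0, 1, 2, ...; note bb is not produced because z always contributes one a.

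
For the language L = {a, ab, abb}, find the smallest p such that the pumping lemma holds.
p = 4

For a finite language L, the pumping lemma holds vacuously if p > max|s| for s ∈ L.

The longest string in L = {a, ab, abb} has length 3.
If p = 4, then no string s ∈ L has |s| ≥ p, so the condition is vacuously true.

The minimum pumping length is p = 4.

Why no smaller p works: for any p ≤ 3, the longest string s ∈ L has |s| = 3 ≥ p, so it would
have to be pumpable; but pumping up (i = 2, 3, ...) produces ever longer strings, which cannot all lie in the
finite language L. So the pumping property fails for every p ≤ 3.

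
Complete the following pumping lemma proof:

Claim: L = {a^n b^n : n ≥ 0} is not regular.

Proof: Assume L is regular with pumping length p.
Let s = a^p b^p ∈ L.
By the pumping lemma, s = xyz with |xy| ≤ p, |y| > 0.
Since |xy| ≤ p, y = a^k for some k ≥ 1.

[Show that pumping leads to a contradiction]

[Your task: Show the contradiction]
Consider xy²z = a^(p+k) b^p.

Since k ≥ 1, we have p + k > p.
So xy²z has more a's than b's: (p+k) a's vs p b's.
This means xy²z ∉ L because a^n b^n requires equal counts.

This contradicts the pumping lemma which states xy²z ∈ L.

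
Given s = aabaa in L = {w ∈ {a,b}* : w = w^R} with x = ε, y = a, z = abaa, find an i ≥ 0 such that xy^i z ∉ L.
i = 2

xy²z = ε · aa · abaa = aaabaa; aaabaa reversed is aabaaa ≠ aaabaa, so it is not a palindrome and is not in L.
(Other choices also work, e.g. i = 0, 3; only i = 1 is guaranteed to stay in L since xy¹z = s.)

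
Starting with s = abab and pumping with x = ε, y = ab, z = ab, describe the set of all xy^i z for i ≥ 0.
{xy^i z : i ≥ 0} = {(ab)^(i+1) : i ≥ 0} = {ab, abab, ababab, ...}

With x = ε, y = ab, z = ab: Pumping 'ab' gives strings of alternating a's and b's.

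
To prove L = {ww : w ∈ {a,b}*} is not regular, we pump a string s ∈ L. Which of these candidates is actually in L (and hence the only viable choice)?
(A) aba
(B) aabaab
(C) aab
(B) aabaab

The pumping lemma is applied to a string s that lies in L, so first check membership of each option:
- (A) aba has odd length 3, so it cannot be written as ww and is not in L ✗
- (B) aabaab splits into halves aab · aab, which are equal, so it is in L (w = aab) ✓
- (C) aab has odd length 3, so it cannot be written as ww and is not in L ✗

Only (B) aabaab is in L, so it is the only candidate that could play the role of s.
(In a complete proof one picks s in terms of the pumping length p so that |s| ≥ p is guaranteed; a fixed string like aabaab illustrates the shape of such an s.)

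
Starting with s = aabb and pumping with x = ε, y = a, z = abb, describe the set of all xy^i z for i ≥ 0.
{xy^i z : i ≥ 0} = {a^(i+1) b^2 : i ≥ 0} = {abb, aabb, aaabb, ...}

With x = ε, y = a, z = abb: Starting with aabb and pumping the first 'a' (z = abb keeps the second 'a'), we get strings with i+1 a's followed by 2 b's for i = 0, 1, 2, ...; note bb is not produced because z always contributes one a.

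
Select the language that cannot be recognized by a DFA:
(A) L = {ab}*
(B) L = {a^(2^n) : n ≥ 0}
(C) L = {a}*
(B) {a^(2^n) : n ≥ 0}

(B) L = {a^(2^n) : n ≥ 0} is NOT regular.

The pumping lemma can be used to prove this:
After pumping, length is no longer a power of 2

The other languages are regular because they can be recognized by finite automata.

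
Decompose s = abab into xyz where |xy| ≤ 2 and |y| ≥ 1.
x = 'a', y = 'b', z = 'ab'

For s = abab and p = 2, one valid decomposition is:
- x = 'a' (length 1)
- y = 'b' (length 1)
- z = 'ab' (length 2)

Verification:
- xyz = 'a' + 'b' + 'ab' = abab ✓
- |xy| = 2 ≤ 2 ✓
- |y| = 1 > 0 ✓

All pumping lemma constraints are satisfied.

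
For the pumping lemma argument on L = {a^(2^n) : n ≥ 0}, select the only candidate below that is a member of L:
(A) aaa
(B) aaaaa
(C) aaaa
(C) aaaa

The pumping lemma is applied to a string s that lies in L, so first check membership of each option:
- (A) aaa has length 3, strictly between 2^1 = 2 and 2^2 = 4, so it is not in L ✗
- (B) aaaaa has length 5, strictly between 2^2 = 4 and 2^3 = 8, so it is not in L ✗
- (C) aaaa has length 4 = 2^2, so it is in L ✓

Only (C) aaaa is in L, so it is the only candidate that could play the role of s.
(In a complete proof one picks s in terms of the pumping length p so that |s| ≥ p is guaranteed; a fixed string like aaaa illustrates the shape of such an s.)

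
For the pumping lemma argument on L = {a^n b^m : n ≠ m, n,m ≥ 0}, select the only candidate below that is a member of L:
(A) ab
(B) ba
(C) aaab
(C) aaab

The pumping lemma is applied to a string s that lies in L, so first check membership of each option:
- (A) ab = a^1 b^1 has n = m = 1, so it is not in L ✗
- (B) ba has an a after a b, so it is not of the form a^n b^m and is not in L ✗
- (C) aaab = a^3 b^1 with 3 ≠ 1, so it is in L ✓

Only (C) aaab is in L, so it is the only candidate that could play the role of s.
(In a complete proof one picks s in terms of the pumping length p so that |s| ≥ p is guaranteed; a fixed string like aaab illustrates the shape of such an s.)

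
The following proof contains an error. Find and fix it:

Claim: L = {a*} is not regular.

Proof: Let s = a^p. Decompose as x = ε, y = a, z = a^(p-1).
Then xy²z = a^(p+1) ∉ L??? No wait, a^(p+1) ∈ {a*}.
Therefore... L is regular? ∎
Error: The proof attempts to show a*  is not regular, but a* IS regular!

Correction: a* is a regular language (recognized by a simple DFA with one accepting state and self-loop on 'a'). The pumping lemma can only prove non-regularity, not regularity. For regular languages, pumping always works.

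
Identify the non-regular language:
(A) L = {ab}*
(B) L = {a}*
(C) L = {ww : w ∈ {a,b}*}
(C) {ww : w ∈ {a,b}*}

(C) L = {ww : w ∈ {a,b}*} is NOT regular.

The pumping lemma can be used to prove this:
After pumping, the two halves no longer match

The other languages are regular because they can be recognized by finite automata.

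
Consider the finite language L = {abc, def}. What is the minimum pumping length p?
p = 4

For a finite language L, the pumping lemma holds vacuously if p > max|s| for s ∈ L.

The longest string in L = {abc, def} has length 3.
If p = 4, then no string s ∈ L has |s| ≥ p, so the condition is vacuously true.

The minimum pumping length is p = 4.

Why no smaller p works: for any p ≤ 3, the longest string s ∈ L has |s| = 3 ≥ p, so it would
have to be pumpable; but pumping up (i = 2, 3, ...) produces ever longer strings, which cannot all lie in the
finite language L. So the pumping property fails for every p ≤ 3.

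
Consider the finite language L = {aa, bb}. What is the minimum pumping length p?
p = 3

For a finite language L, the pumping lemma holds vacuously if p > max|s| for s ∈ L.

The longest string in L = {aa, bb} has length 2.
If p = 3, then no string s ∈ L has |s| ≥ p, so the condition is vacuously true.

The minimum pumping length is p = 3.

Why no smaller p works: for any p ≤ 2, the longest string s ∈ L has |s| = 2 ≥ p, so it would
have to be pumpable; but pumping up (i = 2, 3, ...) produces ever longer strings, which cannot all lie in the
finite language L. So the pumping property fails for every p ≤ 2.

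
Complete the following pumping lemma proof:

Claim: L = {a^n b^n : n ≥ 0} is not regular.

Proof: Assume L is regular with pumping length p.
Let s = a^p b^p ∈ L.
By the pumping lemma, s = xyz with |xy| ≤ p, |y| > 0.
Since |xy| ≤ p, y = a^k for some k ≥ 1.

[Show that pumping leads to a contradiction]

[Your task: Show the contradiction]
Consider xy²z = a^(p+k) b^p.

Since k ≥ 1, we have p + k > p.
So xy²z has more a's than b's: (p+k) a's vs p b's.
This means xy²z ∉ L because a^n b^n requires equal counts.

This contradicts the pumping lemma which states xy²z ∈ L.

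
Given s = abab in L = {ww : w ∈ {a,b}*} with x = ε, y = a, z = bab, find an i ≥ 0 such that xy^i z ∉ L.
i = 2

xy²z = ε · aa · bab = aabab; aabab has odd length 5, so it cannot be written as ww and is not in L.
(Other choices also work, e.g. i = 0, 3; only i = 1 is guaranteed to stay in L since xy¹z = s.)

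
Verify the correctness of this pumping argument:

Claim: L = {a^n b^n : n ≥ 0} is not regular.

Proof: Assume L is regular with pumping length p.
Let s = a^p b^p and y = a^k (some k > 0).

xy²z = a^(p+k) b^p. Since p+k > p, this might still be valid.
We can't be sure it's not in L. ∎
The proof is INCORRECT.

Error: The conclusion is wrong.
xy²z = a^(p+k) b^p is definitely NOT in L because the number of a's (p+k) ≠ number of b's (p).
The proof incorrectly doubts what is actually a valid contradiction.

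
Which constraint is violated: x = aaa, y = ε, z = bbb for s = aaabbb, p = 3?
Violated: |y| > 0

The decomposition x = aaa, y = ε, z = bbb for s = aaabbb with p = 3
violates the constraint: |y| > 0

|y| = 0, but the pumping lemma requires |y| > 0 (y must be non-empty).

Pumping lemma constraints:
1. xyz = s (decomposition is valid)
2. |xy| ≤ p
3. |y| > 0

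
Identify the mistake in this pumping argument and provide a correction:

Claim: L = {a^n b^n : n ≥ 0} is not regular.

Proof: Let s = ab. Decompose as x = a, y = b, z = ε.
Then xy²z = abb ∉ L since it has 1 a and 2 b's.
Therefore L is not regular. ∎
Error: The string s = ab might be shorter than the pumping length p.

Correction: Choose s = a^p b^p to ensure |s| ≥ p. Also, the decomposition is wrong: with |xy| ≤ p, y cannot include b's when s starts with p a's.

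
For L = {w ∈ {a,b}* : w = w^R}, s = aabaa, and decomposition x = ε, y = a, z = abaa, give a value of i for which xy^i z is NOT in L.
i = 2

xy²z = ε · aa · abaa = aaabaa; aaabaa reversed is aabaaa ≠ aaabaa, so it is not a palindrome and is not in L.
(Other choices also work, e.g. i = 0, 3; only i = 1 is guaranteed to stay in L since xy¹z = s.)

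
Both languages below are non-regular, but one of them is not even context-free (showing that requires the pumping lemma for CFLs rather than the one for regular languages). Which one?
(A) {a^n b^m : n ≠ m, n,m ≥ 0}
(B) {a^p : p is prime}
(B) {a^p : p is prime}

(B) {a^p : p is prime} requires the CFL pumping lemma.

- {a^n b^m : n ≠ m, n,m ≥ 0} is context-free (but not regular)
  • Can be shown non-regular with the regular pumping lemma
  • After pumping a's, we can make n = m

- {a^p : p is prime} is NOT context-free
  • Requires the CFL pumping lemma to prove
  • The CFL pumping lemma also fails because prime gaps are unbounded

The CFL pumping lemma is "stronger" in that it can prove non-membership
in the larger class of context-free languages.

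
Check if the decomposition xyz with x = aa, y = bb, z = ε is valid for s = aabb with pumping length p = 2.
Violated: |xy| ≤ p

The decomposition x = aa, y = bb, z = ε for s = aabb with p = 2
violates the constraint: |xy| ≤ p

|xy| = |aabb| = 4 > 2 = p. The decomposition puts too many characters in xy.

Pumping lemma constraints:
1. xyz = s (decomposition is valid)
2. |xy| ≤ p
3. |y| > 0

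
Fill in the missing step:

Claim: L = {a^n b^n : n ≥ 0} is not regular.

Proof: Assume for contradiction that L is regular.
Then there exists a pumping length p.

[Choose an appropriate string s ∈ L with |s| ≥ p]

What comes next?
s = a^p b^p

This string is in L (has equal a's and b's) and has length 2p ≥ p.
Any decomposition xyz with |xy| ≤ p means y consists only of a's,
so pumping will unbalance the counts.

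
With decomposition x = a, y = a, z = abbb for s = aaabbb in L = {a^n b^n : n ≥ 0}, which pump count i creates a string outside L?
i = 2

xy²z = a · aa · abbb = aaaabbb; aaaabbb has 4 a's and 3 b's; 4 ≠ 3, so it is not in L.
(Other choices also work, e.g. i = 0, 3; only i = 1 is guaranteed to stay in L since xy¹z = s.)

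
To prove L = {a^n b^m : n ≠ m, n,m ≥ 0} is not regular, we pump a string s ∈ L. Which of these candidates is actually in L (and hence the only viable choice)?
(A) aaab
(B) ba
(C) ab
(A) aaab

The pumping lemma is applied to a string s that lies in L, so first check membership of each option:
- (A) aaab = a^3 b^1 with 3 ≠ 1, so it is in L ✓
- (B) ba has an a after a b, so it is not of the form a^n b^m and is not in L ✗
- (C) ab = a^1 b^1 has n = m = 1, so it is not in L ✗

Only (A) aaab is in L, so it is the only candidate that could play the role of s.
(In a complete proof one picks s in terms of the pumping length p so that |s| ≥ p is guaranteed; a fixed string like aaab illustrates the shape of such an s.)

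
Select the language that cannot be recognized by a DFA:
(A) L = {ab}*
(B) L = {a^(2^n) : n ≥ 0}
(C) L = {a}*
(B) {a^(2^n) : n ≥ 0}

(B) L = {a^(2^n) : n ≥ 0} is NOT regular.

The pumping lemma can be used to prove this:
After pumping, length is no longer a power of 2

The other languages are regular because they can be recognized by finite automata.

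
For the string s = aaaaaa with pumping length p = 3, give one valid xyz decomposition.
x = 'aa', y = 'a', z = 'aaa'

For s = aaaaaa and p = 3, one valid decomposition is:
- x = 'aa' (length 2)
- y = 'a' (length 1)
- z = 'aaa' (length 3)

Verification:
- xyz = 'aa' + 'a' + 'aaa' = aaaaaa ✓
- |xy| = 3 ≤ 3 ✓
- |y| = 1 > 0 ✓

All pumping lemma constraints are satisfied.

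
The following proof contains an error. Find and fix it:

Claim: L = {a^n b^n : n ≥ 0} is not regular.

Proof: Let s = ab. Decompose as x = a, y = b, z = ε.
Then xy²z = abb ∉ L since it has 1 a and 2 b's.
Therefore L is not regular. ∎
Error: The string s = ab might be shorter than the pumping length p.

Correction: Choose s = a^p b^p to ensure |s| ≥ p. Also, the decomposition is wrong: with |xy| ≤ p, y cannot include b's when s starts with p a's.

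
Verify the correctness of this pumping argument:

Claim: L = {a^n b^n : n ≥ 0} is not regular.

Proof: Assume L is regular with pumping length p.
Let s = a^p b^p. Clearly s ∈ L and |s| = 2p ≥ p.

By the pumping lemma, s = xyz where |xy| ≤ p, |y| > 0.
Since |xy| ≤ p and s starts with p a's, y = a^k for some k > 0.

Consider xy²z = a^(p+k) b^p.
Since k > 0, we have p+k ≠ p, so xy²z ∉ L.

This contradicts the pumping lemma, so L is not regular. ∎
The proof is correct.

This proof is valid because:
1. The string s = a^p b^p is correctly in L
2. The decomposition analysis is correct: y must consist only of a's
3. The contradiction is valid: pumping increases a's but not b's
4. The conclusion follows logically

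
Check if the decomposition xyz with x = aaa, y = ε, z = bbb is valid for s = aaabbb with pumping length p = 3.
Violated: |y| > 0

The decomposition x = aaa, y = ε, z = bbb for s = aaabbb with p = 3
violates the constraint: |y| > 0

|y| = 0, but the pumping lemma requires |y| > 0 (y must be non-empty).

Pumping lemma constraints:
1. xyz = s (decomposition is valid)
2. |xy| ≤ p
3. |y| > 0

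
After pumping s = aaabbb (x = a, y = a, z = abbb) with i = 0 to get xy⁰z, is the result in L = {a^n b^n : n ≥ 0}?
No

xy⁰z = a · ε · abbb = aabbb.
aabbb has 2 a's and 3 b's; 2 ≠ 3, so it is not in L.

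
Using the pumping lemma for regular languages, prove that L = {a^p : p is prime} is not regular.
Assume for contradiction that L is regular, and let p ≥ 1 be the pumping length given by the pumping lemma.
Choose a prime q with q ≥ p (one exists because there are infinitely many primes) and let s = a^q. Then s ∈ L and |s| = q ≥ p.
By the pumping lemma, s = xyz for some x, y, z with |xy| ≤ p, |y| ≥ 1, and xy^i z ∈ L for every i ≥ 0.
Here y = a^k for some k with 1 ≤ k ≤ p, and xy^i z = a^(q + (i − 1)k) for every i ≥ 0.

Take i = q + 1: |xy^(q+1) z| = q + qk = q(k + 1).
Both factors satisfy q ≥ 2 and k + 1 ≥ 2, so q(k + 1) is composite, and xy^(q+1) z ∉ L.

This contradicts the pumping lemma, which requires xy^i z ∈ L for all i ≥ 0.
Hence L = {a^p : p is prime} is not regular. ∎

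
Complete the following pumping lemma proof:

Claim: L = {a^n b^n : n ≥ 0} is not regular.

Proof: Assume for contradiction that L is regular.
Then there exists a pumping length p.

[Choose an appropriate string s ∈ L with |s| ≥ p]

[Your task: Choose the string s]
s = a^p b^p

This string is in L (has equal a's and b's) and has length 2p ≥ p.
Any decomposition xyz with |xy| ≤ p means y consists only of a's,
so pumping will unbalance the counts.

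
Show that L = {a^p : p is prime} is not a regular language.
Assume for contradiction that L is regular, and let p ≥ 1 be the pumping length given by the pumping lemma.
Choose a prime q with q ≥ p (one exists because there are infinitely many primes) and let s = a^q. Then s ∈ L and |s| = q ≥ p.
By the pumping lemma, s = xyz for some x, y, z with |xy| ≤ p, |y| ≥ 1, and xy^i z ∈ L for every i ≥ 0.
Here y = a^k for some k with 1 ≤ k ≤ p, and xy^i z = a^(q + (i − 1)k) for every i ≥ 0.

Take i = q + 1: |xy^(q+1) z| = q + qk = q(k + 1).
Both factors satisfy q ≥ 2 and k + 1 ≥ 2, so q(k + 1) is composite, and xy^(q+1) z ∉ L.

This contradicts the pumping lemma, which requires xy^i z ∈ L for all i ≥ 0.
Hence L = {a^p : p is prime} is not regular. ∎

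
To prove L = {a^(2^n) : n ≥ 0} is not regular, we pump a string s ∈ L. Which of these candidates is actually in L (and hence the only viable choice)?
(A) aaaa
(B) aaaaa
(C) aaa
(A) aaaa

The pumping lemma is applied to a string s that lies in L, so first check membership of each option:
- (A) aaaa has length 4 = 2^2, so it is in L ✓
- (B) aaaaa has length 5, strictly between 2^2 = 4 and 2^3 = 8, so it is not in L ✗
- (C) aaa has length 3, strictly between 2^1 = 2 and 2^2 = 4, so it is not in L ✗

Only (A) aaaa is in L, so it is the only candidate that could play the role of s.
(In a complete proof one picks s in terms of the pumping length p so that |s| ≥ p is guaranteed; a fixed string like aaaa illustrates the shape of such an s.)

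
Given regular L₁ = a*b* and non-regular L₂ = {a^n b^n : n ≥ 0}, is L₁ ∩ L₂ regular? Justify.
No — L₁ ∩ L₂ is not regular.

Every string a^n b^n already lies in a*b*, so L₁ ∩ L₂ = {a^n b^n : n ≥ 0} = L₂ itself, which is the standard non-regular language (pump s = a^p b^p).

Note that the bare facts "L₁ regular, L₂ non-regular" do not settle the question by themselves: the closure of regular languages under ∪, ∩, complement and difference applies only when BOTH operands are regular. With a non-regular operand the result can come out regular or non-regular depending on the specific languages, so one has to work out L₁ ∩ L₂ for this particular pair, as above.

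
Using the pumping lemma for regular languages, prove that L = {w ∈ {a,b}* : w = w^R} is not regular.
Assume for contradiction that L is regular, and let p ≥ 1 be the pumping length given by the pumping lemma.
Choose s = a^p b a^p. Then s ∈ L (it reads the same in both directions) and |s| = 2p + 1 ≥ p.
By the pumping lemma, s = xyz for some x, y, z with |xy| ≤ p, |y| ≥ 1, and xy^i z ∈ L for every i ≥ 0.
Since |xy| ≤ p and the first p symbols of s are all a's, y = a^k for some k with 1 ≤ k ≤ p.

Take i = 0: xy⁰z = a^(p − k) b a^p.
Its reversal is a^p b a^(p − k). These differ because the block of a's before the unique b has length p − k in one and p in the other, and p − k ≠ p since k ≥ 1. So xy⁰z is not a palindrome, i.e. xy⁰z ∉ L.

This contradicts the pumping lemma, which requires xy^i z ∈ L for all i ≥ 0.
Hence L = {w ∈ {a,b}* : w = w^R} is not regular. ∎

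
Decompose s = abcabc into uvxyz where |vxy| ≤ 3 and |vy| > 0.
u='ab', v='c', x='a', y='b', z='c'

For s = abcabc with pumping length p = 3:

One valid decomposition:
- u = 'ab'
- v = 'c'
- x = 'a'
- y = 'b'
- z = 'c'

Verification:
- uvxyz = 'ab' + 'c' + 'a' + 'b' + 'c' = abcabc ✓
- |vxy| = |'cab'| = 3 ≤ 3 ✓
- |vy| = |'cb'| = 2 > 0 ✓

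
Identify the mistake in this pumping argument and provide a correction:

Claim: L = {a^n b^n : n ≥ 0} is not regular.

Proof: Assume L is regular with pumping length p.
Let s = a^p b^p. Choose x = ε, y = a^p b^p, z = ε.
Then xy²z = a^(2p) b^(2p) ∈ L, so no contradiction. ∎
Error: The decomposition violates |xy| ≤ p. With y = a^p b^p, |xy| = |y| = 2p > p. (The proof also miscomputes xy²z, which would be a^p b^p a^p b^p rather than a^(2p) b^(2p), and it wrongly treats one harmless decomposition as settling the matter — the prover does not get to choose the decomposition.)

Correction: The pumping lemma requires |xy| ≤ p, and the argument must handle every decomposition satisfying |xy| ≤ p, |y| ≥ 1. Since s starts with p a's, any such y consists only of a's, say y = a^k with k ≥ 1. Then xy²z = a^(p+k) b^p has unequal numbers of a's and b's, so xy²z ∉ L — the required contradiction.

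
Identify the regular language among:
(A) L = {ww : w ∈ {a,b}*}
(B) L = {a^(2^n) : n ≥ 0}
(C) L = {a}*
(C) {a}*

(C) L = {a}* is regular.

This can be recognized by a finite automaton (DFA/NFA).
Regular expressions like {a}* define regular languages.

The other choices are not regular:
- {a^(2^n) : n ≥ 0}: After pumping, length is no longer a power of 2
- {ww : w ∈ {a,b}*}: After pumping, the two halves no longer match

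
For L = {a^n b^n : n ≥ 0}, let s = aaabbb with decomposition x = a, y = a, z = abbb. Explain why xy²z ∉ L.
xy²z = aaaabbb ∉ L

Pumping with i = 2 replaces y = a by y² = aa:
- Original: s = xyz = aaabbb; aaabbb = a^3 b^3 has equal counts (3 = 3), so it is in L
- Pumped: xy²z = a · aa · abbb = aaaabbb
- aaaabbb has 4 a's and 3 b's; 4 ≠ 3, so it is not in L

The pumping lemma would require xy²z ∈ L, so this decomposition yields a contradiction.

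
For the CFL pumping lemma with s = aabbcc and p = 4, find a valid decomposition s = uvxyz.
u='a', v='a', x='bb', y='c', z='c'

For s = aabbcc with pumping length p = 4:

One valid decomposition:
- u = 'a'
- v = 'a'
- x = 'bb'
- y = 'c'
- z = 'c'

Verification:
- uvxyz = 'a' + 'a' + 'bb' + 'c' + 'c' = aabbcc ✓
- |vxy| = |'abbc'| = 4 ≤ 4 ✓
- |vy| = |'ac'| = 2 > 0 ✓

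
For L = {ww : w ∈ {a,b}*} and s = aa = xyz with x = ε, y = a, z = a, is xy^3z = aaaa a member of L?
Yes

xy³z = ε · aaa · a = aaaa.
aaaa splits into halves aa · aa, which are equal, so it is in L (w = aa).
(A single pumped string landing in L is not a contradiction by itself; a non-regularity proof needs some i for which xy^i z ∉ L, for every admissible decomposition.)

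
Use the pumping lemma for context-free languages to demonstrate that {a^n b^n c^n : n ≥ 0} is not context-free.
Assume for contradiction that L is context-free, and let p ≥ 1 be the pumping length given by the pumping lemma for CFLs.
Choose s = a^p b^p c^p. Then s ∈ L and |s| = 3p ≥ p.
By the CFL pumping lemma, s = uvxyz for some u, v, x, y, z with |vxy| ≤ p, |vy| ≥ 1, and uv^i xy^i z ∈ L for every i ≥ 0.

Because |vxy| ≤ p, the window vxy cannot contain both an a and a c: any substring of s containing both must include the entire block b^p plus at least one a and one c, so it has length ≥ p + 2 > p.
Hence at least one of the letters a, c does not occur in vy at all.

Take i = 0: the string uxz is obtained from s by deleting |vy| ≥ 1 symbols, so |uxz| = 3p − |vy| < 3p.
But the letter (a or c) that does not occur in vy still occurs exactly p times in uxz. Every string of L with exactly p copies of some letter is a^p b^p c^p, of length 3p. Since |uxz| < 3p, uxz ∉ L.

This contradicts the CFL pumping lemma, which requires uv^i xy^i z ∈ L for all i ≥ 0.
Hence L = {a^n b^n c^n : n ≥ 0} is not context-free. ∎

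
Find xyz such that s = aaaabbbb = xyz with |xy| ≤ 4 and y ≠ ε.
x = 'aaa', y = 'a', z = 'bbbb'

For s = aaaabbbb and p = 4, one valid decomposition is:
- x = 'aaa' (length 3)
- y = 'a' (length 1)
- z = 'bbbb' (length 4)

Verification:
- xyz = 'aaa' + 'a' + 'bbbb' = aaaabbbb ✓
- |xy| = 4 ≤ 4 ✓
- |y| = 1 > 0 ✓

All pumping lemma constraints are satisfied.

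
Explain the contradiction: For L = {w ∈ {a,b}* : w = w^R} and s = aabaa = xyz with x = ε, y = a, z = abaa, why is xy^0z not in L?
xy⁰z = abaa ∉ L

Pumping with i = 0 replaces y = a by y⁰ = ε:
- Original: s = xyz = aabaa; aabaa reversed is aabaa, the same string, so it is a palindrome and is in L
- Pumped: xy⁰z = ε · ε · abaa = abaa
- abaa reversed is aaba ≠ abaa, so it is not a palindrome and is not in L

The pumping lemma would require xy⁰z ∈ L, so this decomposition yields a contradiction.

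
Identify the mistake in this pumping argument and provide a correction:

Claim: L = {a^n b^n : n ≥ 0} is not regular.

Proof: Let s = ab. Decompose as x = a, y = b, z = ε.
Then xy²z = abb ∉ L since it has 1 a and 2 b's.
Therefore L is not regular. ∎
Error: The string s = ab might be shorter than the pumping length p.

Correction: Choose s = a^p b^p to ensure |s| ≥ p. Also, the decomposition is wrong: with |xy| ≤ p, y cannot include b's when s starts with p a's.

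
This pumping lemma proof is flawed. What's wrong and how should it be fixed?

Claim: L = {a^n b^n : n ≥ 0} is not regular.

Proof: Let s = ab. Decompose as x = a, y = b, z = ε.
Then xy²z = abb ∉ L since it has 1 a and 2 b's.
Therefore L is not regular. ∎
Error: The string s = ab might be shorter than the pumping length p.

Correction: Choose s = a^p b^p to ensure |s| ≥ p. Also, the decomposition is wrong: with |xy| ≤ p, y cannot include b's when s starts with p a's.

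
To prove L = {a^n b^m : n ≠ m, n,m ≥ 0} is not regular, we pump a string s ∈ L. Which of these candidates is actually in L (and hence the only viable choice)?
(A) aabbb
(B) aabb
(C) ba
(A) aabbb

The pumping lemma is applied to a string s that lies in L, so first check membership of each option:
- (A) aabbb = a^2 b^3 with 2 ≠ 3, so it is in L ✓
- (B) aabb = a^2 b^2 has n = m = 2, so it is not in L ✗
- (C) ba has an a after a b, so it is not of the form a^n b^m and is not in L ✗

Only (A) aabbb is in L, so it is the only candidate that could play the role of s.
(In a complete proof one picks s in terms of the pumping length p so that |s| ≥ p is guaranteed; a fixed string like aabbb illustrates the shape of such an s.)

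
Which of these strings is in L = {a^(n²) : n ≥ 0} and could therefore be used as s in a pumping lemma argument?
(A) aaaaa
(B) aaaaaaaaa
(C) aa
(B) aaaaaaaaa

The pumping lemma is applied to a string s that lies in L, so first check membership of each option:
- (A) aaaaa has length 5, strictly between 2² = 4 and 3² = 9, so it is not in L ✗
- (B) aaaaaaaaa has length 9 = 3², a perfect square, so it is in L ✓
- (C) aa has length 2, strictly between 1² = 1 and 2² = 4, so it is not in L ✗

Only (B) aaaaaaaaa is in L, so it is the only candidate that could play the role of s.
(In a complete proof one picks s in terms of the pumping length p so that |s| ≥ p is guaranteed; a fixed string like aaaaaaaaa illustrates the shape of such an s.)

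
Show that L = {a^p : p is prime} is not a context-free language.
Assume for contradiction that L is context-free, and let p ≥ 1 be the pumping length given by the pumping lemma for CFLs.
Choose a prime q with q ≥ p and let s = a^q. Then s ∈ L and |s| = q ≥ p.
By the CFL pumping lemma, s = uvxyz for some u, v, x, y, z with |vxy| ≤ p, |vy| ≥ 1, and uv^i xy^i z ∈ L for every i ≥ 0.
All symbols are a's, so only lengths matter: let k = |vy|, with 1 ≤ k ≤ p. Then |uv^i xy^i z| = q + (i − 1)k.

Take i = q + 1: the length is q + qk = q(k + 1).
Both factors satisfy q ≥ 2 and k + 1 ≥ 2, so q(k + 1) is composite and uv^(q+1) xy^(q+1) z ∉ L.

This contradicts the CFL pumping lemma, which requires uv^i xy^i z ∈ L for all i ≥ 0.
Hence L = {a^p : p is prime} is not context-free. ∎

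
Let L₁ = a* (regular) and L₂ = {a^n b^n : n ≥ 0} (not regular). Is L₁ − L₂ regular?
Yes — L₁ − L₂ is regular.

The only string of a* that lies in {a^n b^n} is ε, so L₁ − L₂ = a* − {ε} = a⁺ = aa*, which is regular.

Note that the bare facts "L₁ regular, L₂ non-regular" do not settle the question by themselves: the closure of regular languages under ∪, ∩, complement and difference applies only when BOTH operands are regular. With a non-regular operand the result can come out regular or non-regular depending on the specific languages, so one has to work out L₁ − L₂ for this particular pair, as above.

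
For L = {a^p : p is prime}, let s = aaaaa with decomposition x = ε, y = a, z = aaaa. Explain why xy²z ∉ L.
xy²z = aaaaaa ∉ L

Pumping with i = 2 replaces y = a by y² = aa:
- Original: s = xyz = aaaaa; aaaaa has length 5, which is prime, so it is in L
- Pumped: xy²z = ε · aa · aaaa = aaaaaa
- aaaaaa has length 6 = 2 × 3, which is not prime, so it is not in L

The pumping lemma would require xy²z ∈ L, so this decomposition yields a contradiction.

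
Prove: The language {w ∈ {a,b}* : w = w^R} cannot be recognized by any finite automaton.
Assume for contradiction that L is regular, and let p ≥ 1 be the pumping length given by the pumping lemma.
Choose s = a^p b a^p. Then s ∈ L (it reads the same in both directions) and |s| = 2p + 1 ≥ p.
By the pumping lemma, s = xyz for some x, y, z with |xy| ≤ p, |y| ≥ 1, and xy^i z ∈ L for every i ≥ 0.
Since |xy| ≤ p and the first p symbols of s are all a's, y = a^k for some k with 1 ≤ k ≤ p.

Take i = 2: xy²z = a^(p + k) b a^p.
Its reversal is a^p b a^(p + k). These differ because the block of a's before the unique b has length p + k in one and p in the other, and p + k ≠ p since k ≥ 1. So xy²z is not a palindrome, i.e. xy²z ∉ L.

This contradicts the pumping lemma, which requires xy^i z ∈ L for all i ≥ 0.
Hence L = {w ∈ {a,b}* : w = w^R} is not regular. ∎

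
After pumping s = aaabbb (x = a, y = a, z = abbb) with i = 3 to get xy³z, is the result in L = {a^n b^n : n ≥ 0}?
No

xy³z = a · aaa · abbb = aaaaabbb.
aaaaabbb has 5 a's and 3 b's; 5 ≠ 3, so it is not in L.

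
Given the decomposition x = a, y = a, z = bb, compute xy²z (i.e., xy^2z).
aaabb

Given x = 'a', y = 'a', z = 'bb' and i = 2:

xy^2z = x + y·y·...·y (2 times) + z
       = 'a' + 'a'^2 + 'bb'
       = 'a' + 'aa' + 'bb'
       = 'aaabb'

The pumped string is 'aaabb' with length 5.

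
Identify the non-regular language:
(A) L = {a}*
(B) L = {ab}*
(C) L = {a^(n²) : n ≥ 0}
(C) {a^(n²) : n ≥ 0}

(C) L = {a^(n²) : n ≥ 0} is NOT regular.

The pumping lemma can be used to prove this:
After pumping, length is no longer a perfect square

The other languages are regular because they can be recognized by finite automata.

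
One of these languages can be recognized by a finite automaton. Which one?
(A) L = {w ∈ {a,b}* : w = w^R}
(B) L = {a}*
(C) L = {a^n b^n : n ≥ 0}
(B) {a}*

(B) L = {a}* is regular.

This can be recognized by a finite automaton (DFA/NFA).
Regular expressions like {a}* define regular languages.

The other choices are not regular:
- {w ∈ {a,b}* : w = w^R}: After pumping, the string is no longer symmetric
- {a^n b^n : n ≥ 0}: After pumping, the number of a's and b's become unequal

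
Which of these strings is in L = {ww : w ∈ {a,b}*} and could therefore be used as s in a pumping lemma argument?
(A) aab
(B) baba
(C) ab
(B) baba

The pumping lemma is applied to a string s that lies in L, so first check membership of each option:
- (A) aab has odd length 3, so it cannot be written as ww and is not in L ✗
- (B) baba splits into halves ba · ba, which are equal, so it is in L (w = ba) ✓
- (C) ab has length 2; its halves are a and b, which differ, so it is not in L ✗

Only (B) baba is in L, so it is the only candidate that could play the role of s.
(In a complete proof one picks s in terms of the pumping length p so that |s| ≥ p is guaranteed; a fixed string like baba illustrates the shape of such an s.)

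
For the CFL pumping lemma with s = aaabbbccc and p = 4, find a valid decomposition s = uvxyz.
u='aa', v='a', x='bb', y='b', z='ccc'

For s = aaabbbccc with pumping length p = 4:

One valid decomposition:
- u = 'aa'
- v = 'a'
- x = 'bb'
- y = 'b'
- z = 'ccc'

Verification:
- uvxyz = 'aa' + 'a' + 'bb' + 'b' + 'ccc' = aaabbbccc ✓
- |vxy| = |'abbb'| = 4 ≤ 4 ✓
- |vy| = |'ab'| = 2 > 0 ✓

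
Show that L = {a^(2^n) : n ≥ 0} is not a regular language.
Assume for contradiction that L is regular, and let p ≥ 1 be the pumping length given by the pumping lemma.
Choose s = a^(2^p). Then s ∈ L and |s| = 2^p ≥ p.
By the pumping lemma, s = xyz for some x, y, z with |xy| ≤ p, |y| ≥ 1, and xy^i z ∈ L for every i ≥ 0.
Here y = a^k for some k with 1 ≤ k ≤ |xy| ≤ p, and p < 2^p.

Take i = 2: |xy²z| = 2^p + k.
Now 2^p < 2^p + k ≤ 2^p + p < 2^p + 2^p = 2^(p+1).
So |xy²z| lies strictly between the consecutive powers of two 2^p and 2^(p+1), hence is not a power of 2, and xy²z ∉ L.

This contradicts the pumping lemma, which requires xy^i z ∈ L for all i ≥ 0.
Hence L = {a^(2^n) : n ≥ 0} is not regular. ∎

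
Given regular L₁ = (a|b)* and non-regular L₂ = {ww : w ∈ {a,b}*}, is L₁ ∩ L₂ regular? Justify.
No — L₁ ∩ L₂ is not regular.

(a|b)* is all strings over {a,b}, so L₁ ∩ L₂ = {ww : w ∈ {a,b}*} = L₂ itself, which is not regular (pump s = a^p b a^p b).

Note that the bare facts "L₁ regular, L₂ non-regular" do not settle the question by themselves: the closure of regular languages under ∪, ∩, complement and difference applies only when BOTH operands are regular. With a non-regular operand the result can come out regular or non-regular depending on the specific languages, so one has to work out L₁ ∩ L₂ for this particular pair, as above.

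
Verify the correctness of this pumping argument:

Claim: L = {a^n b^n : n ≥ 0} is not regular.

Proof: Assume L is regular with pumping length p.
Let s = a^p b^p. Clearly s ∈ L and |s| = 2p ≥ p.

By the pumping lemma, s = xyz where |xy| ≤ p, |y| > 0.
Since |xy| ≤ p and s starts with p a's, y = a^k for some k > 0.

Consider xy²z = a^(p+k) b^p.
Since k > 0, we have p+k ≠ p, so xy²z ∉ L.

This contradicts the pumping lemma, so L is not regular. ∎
The proof is correct.

This proof is valid because:
1. The string s = a^p b^p is correctly in L
2. The decomposition analysis is correct: y must consist only of a's
3. The contradiction is valid: pumping increases a's but not b's
4. The conclusion follows logically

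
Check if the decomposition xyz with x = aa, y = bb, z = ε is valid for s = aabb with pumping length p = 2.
Violated: |xy| ≤ p

The decomposition x = aa, y = bb, z = ε for s = aabb with p = 2
violates the constraint: |xy| ≤ p

|xy| = |aabb| = 4 > 2 = p. The decomposition puts too many characters in xy.

Pumping lemma constraints:
1. xyz = s (decomposition is valid)
2. |xy| ≤ p
3. |y| > 0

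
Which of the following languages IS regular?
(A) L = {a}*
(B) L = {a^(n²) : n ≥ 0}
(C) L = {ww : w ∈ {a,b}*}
(A) {a}*

(A) L = {a}* is regular.

This can be recognized by a finite automaton (DFA/NFA).
Regular expressions like {a}* define regular languages.

The other choices are not regular:
- {a^(n²) : n ≥ 0}: After pumping, length is no longer a perfect square
- {ww : w ∈ {a,b}*}: After pumping, the two halves no longer match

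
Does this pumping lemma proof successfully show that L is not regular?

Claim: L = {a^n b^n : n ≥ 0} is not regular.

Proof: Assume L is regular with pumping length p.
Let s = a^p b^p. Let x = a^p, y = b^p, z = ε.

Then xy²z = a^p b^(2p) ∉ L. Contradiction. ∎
The proof is INCORRECT.

Error: The decomposition violates |xy| ≤ p.
With x = a^p and y = b^p, we have |xy| = 2p > p.
The pumping lemma requires |xy| ≤ p, so y must be within the first p characters.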